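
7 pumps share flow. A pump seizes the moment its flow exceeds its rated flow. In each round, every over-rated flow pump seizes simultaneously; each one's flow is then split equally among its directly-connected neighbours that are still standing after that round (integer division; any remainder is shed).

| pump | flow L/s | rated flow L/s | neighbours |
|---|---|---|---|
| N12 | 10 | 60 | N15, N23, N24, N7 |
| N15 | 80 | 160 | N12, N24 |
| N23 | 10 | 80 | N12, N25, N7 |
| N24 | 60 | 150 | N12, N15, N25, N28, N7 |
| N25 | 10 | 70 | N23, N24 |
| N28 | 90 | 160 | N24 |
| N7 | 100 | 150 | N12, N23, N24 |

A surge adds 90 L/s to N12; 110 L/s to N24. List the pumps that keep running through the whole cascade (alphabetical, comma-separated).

N15, N28

Round 1 — N12 at 100 > 60; N24 at 170 > 150. N12, N24 seize.
  N12 sheds 100 L/s to N15, N23, N7: 33 each (1 lost).
    N15: 80+33 = 113 ≤ 160
    N23: 10+33 = 43 ≤ 80
    N7: 100+33 = 133 ≤ 150
  N24 sheds 170 L/s to N15, N25, N28, N7: 42 each (2 lost).
    N15: 113+42 = 155 ≤ 160
    N25: 10+42 = 52 ≤ 70
    N28: 90+42 = 132 ≤ 160
    N7: 133+42 = 175 > 150
Round 2 — N7 seizes.
  N7 sheds 175 L/s to N23: 175 each.
    N23: 43+175 = 218 > 80
Round 3 — N23 seizes.
  N23 sheds 218 L/s to N25: 218 each.
    N25: 52+218 = 270 > 70
Round 4 — N25 seizes.
  N25 sheds 270 L/s: no online neighbours, lost.
No further seizures.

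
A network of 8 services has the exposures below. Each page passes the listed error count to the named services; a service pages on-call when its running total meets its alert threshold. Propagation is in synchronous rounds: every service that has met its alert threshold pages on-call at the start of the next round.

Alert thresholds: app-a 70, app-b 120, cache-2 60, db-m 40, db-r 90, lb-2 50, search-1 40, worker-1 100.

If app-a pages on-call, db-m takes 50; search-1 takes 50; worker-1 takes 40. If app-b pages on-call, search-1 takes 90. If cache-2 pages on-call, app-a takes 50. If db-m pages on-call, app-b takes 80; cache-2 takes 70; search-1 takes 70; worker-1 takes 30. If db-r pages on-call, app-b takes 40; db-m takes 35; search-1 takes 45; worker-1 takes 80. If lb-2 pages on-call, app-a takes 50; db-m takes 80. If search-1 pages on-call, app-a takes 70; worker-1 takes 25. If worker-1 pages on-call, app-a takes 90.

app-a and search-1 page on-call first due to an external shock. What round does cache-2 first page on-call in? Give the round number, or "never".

3

Round 1 — app-a, search-1 page on-call (initial).
  db-m: +50 → 50 ≥ 40
  worker-1: +40+25 → 65 < 100
Round 2 — db-m pages on-call.
  app-b: +80 → 80 < 120
  cache-2: +70 → 70 ≥ 60
  worker-1: +30 → 95 < 100
Round 3 — cache-2 pages on-call.
No further pages.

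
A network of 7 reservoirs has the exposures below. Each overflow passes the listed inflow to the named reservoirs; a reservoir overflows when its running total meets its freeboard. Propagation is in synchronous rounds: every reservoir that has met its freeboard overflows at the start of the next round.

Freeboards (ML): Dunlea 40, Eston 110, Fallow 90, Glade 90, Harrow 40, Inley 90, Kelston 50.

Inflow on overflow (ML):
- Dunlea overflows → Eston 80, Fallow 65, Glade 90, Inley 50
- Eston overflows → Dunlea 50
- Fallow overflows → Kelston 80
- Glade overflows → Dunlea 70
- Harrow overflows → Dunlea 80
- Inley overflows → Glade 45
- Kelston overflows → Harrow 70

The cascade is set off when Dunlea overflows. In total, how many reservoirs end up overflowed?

Round 1 — Dunlea overflows (initial).
  Eston: +80 → 80 < 110
  Fallow: +65 → 65 < 90
  Glade: +90 → 90 ≥ 90
  Inley: +50 → 50 < 90
Round 2 — Glade overflows.
No further overflows.

2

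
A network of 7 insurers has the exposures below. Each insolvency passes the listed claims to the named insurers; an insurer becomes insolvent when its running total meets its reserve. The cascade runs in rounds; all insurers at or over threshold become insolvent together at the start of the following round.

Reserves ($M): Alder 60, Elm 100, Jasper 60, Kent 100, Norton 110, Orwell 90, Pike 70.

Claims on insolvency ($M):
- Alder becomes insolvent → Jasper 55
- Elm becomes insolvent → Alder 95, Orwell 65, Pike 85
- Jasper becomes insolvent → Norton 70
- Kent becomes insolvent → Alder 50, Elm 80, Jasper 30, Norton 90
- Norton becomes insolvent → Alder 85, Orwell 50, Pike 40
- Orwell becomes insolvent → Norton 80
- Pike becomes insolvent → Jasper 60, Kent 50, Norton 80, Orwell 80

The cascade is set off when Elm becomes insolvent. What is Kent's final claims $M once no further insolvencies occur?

Round 1 — Elm becomes insolvent (initial).
  Alder: +95 → 95 ≥ 60
  Orwell: +65 → 65 < 90
  Pike: +85 → 85 ≥ 70
Round 2 — Alder, Pike become insolvent.
  Jasper: +55+60 → 115 ≥ 60
  Kent: +50 → 50 < 100
  Norton: +80 → 80 < 110
  Orwell: +80 → 145 ≥ 90
Round 3 — Jasper, Orwell become insolvent.
  Norton: +70+80 → 230 ≥ 110
Round 4 — Norton becomes insolvent.
No further insolvencies.

50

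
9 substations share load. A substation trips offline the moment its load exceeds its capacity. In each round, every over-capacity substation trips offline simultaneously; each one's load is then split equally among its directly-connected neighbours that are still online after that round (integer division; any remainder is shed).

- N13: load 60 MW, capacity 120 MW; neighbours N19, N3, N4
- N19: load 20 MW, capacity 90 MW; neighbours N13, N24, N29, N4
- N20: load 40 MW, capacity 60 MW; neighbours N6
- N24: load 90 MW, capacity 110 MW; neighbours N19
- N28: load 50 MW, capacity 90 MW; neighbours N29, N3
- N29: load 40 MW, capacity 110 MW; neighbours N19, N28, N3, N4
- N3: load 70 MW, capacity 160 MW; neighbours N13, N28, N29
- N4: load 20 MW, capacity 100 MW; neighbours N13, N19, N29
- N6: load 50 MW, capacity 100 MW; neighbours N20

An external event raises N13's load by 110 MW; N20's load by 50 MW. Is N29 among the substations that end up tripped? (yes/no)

Round 1 — N13 at 170 > 120; N20 at 90 > 60. N13, N20 trip offline.
  N13 sheds 170 MW to N19, N3, N4: 56 each (2 lost).
    N19: 20+56 = 76 ≤ 90
    N3: 70+56 = 126 ≤ 160
    N4: 20+56 = 76 ≤ 100
  N20 sheds 90 MW to N6: 90 each.
    N6: 50+90 = 140 > 100
Round 2 — N6 trips offline.
  N6 sheds 140 MW: no online neighbours, lost.
No further trips.

no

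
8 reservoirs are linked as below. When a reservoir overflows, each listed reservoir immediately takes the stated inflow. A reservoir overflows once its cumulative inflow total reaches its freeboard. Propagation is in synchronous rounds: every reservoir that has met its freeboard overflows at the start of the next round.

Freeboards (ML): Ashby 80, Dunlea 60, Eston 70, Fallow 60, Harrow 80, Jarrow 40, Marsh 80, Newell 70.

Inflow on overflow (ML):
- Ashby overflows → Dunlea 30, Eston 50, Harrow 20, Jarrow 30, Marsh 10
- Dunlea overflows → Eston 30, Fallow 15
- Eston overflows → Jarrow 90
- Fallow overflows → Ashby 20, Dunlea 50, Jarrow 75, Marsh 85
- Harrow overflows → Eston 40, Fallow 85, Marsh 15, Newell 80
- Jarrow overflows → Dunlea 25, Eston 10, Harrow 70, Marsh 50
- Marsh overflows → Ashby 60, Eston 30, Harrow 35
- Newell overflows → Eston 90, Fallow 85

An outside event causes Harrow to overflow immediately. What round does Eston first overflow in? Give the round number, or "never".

3

Round 1 — Harrow overflows (initial).
  Eston: +40 → 40 < 70
  Fallow: +85 → 85 ≥ 60
  Marsh: +15 → 15 < 80
  Newell: +80 → 80 ≥ 70
Round 2 — Fallow, Newell overflow.
  Ashby: +20 → 20 < 80
  Dunlea: +50 → 50 < 60
  Eston: +90 → 130 ≥ 70
  Jarrow: +75 → 75 ≥ 40
  Marsh: +85 → 100 ≥ 80
Round 3 — Eston, Jarrow, Marsh overflow.
  Ashby: +60 → 80 ≥ 80
  Dunlea: +25 → 75 ≥ 60
Round 4 — Ashby, Dunlea overflow.
No further overflows.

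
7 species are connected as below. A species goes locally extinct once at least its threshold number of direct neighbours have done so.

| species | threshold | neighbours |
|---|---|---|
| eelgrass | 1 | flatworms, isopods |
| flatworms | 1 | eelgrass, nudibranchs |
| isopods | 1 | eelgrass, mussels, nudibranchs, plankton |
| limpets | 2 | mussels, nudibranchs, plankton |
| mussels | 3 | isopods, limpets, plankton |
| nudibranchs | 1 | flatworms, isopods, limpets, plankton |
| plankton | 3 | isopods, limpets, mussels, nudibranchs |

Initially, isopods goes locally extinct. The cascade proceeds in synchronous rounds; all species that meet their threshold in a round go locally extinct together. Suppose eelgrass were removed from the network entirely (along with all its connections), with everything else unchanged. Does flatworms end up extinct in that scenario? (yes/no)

With eelgrass removed:
Round 1 — isopods goes locally extinct (initial).
Round 2 — checking thresholds:
  mussels: 1 of 3 neighbours < 3, holds.
  nudibranchs: 1 of 4 neighbours ≥ 1, goes locally extinct.
  plankton: 1 of 4 neighbours < 3, holds.
Round 3 — checking thresholds:
  flatworms: 1 of 1 neighbours ≥ 1, goes locally extinct.
  limpets: 1 of 3 neighbours < 2, holds.
  mussels: 1 of 3 neighbours < 3, holds.
  plankton: 2 of 4 neighbours < 3, holds.
Round 4 — no new extinctions; cascade stops.

yes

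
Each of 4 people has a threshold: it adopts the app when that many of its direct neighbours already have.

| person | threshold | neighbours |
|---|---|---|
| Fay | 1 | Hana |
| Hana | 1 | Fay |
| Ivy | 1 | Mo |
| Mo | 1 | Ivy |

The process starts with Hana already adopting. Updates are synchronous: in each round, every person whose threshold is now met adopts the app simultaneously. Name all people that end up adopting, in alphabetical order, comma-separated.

Fay, Hana

Round 1 — Hana adopts the app (initial).
Round 2 — checking thresholds:
  Fay: 1 of 1 neighbours ≥ 1, adopts the app.
Round 3 — no new adoptions; cascade stops.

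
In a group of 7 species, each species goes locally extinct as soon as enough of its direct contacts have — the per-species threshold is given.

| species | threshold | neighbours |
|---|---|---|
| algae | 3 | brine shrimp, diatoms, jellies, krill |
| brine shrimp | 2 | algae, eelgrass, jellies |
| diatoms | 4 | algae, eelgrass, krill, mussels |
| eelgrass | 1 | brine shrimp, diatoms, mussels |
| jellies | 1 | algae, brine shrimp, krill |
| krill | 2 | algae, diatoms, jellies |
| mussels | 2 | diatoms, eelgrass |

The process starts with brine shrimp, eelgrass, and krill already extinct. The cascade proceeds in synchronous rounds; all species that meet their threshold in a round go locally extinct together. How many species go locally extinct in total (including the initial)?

5

Round 1 — brine shrimp, eelgrass, krill go locally extinct (initial).
Round 2 — checking thresholds:
  algae: 2 of 4 neighbours < 3, not yet.
  diatoms: 2 of 4 neighbours < 4, not yet.
  jellies: 2 of 3 neighbours ≥ 1, goes locally extinct.
  mussels: 1 of 2 neighbours < 2, not yet.
Round 3 — checking thresholds:
  algae: 3 of 4 neighbours ≥ 3, goes locally extinct.
  diatoms: 2 of 4 neighbours < 4, not yet.
  mussels: 1 of 2 neighbours < 2, not yet.
Round 4 — no new extinctions; cascade stops.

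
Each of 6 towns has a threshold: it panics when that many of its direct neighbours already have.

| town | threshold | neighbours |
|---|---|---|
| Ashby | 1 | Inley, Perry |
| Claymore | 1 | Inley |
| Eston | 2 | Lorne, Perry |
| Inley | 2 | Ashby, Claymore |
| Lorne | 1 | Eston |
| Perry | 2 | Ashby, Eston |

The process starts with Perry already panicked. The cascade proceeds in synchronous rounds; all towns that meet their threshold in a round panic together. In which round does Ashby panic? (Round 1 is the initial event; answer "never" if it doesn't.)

2

Round 1 — Perry panics (initial).
Round 2 — checking thresholds:
  Ashby: 1 of 2 neighbours ≥ 1, panics.
  Eston: 1 of 2 neighbours < 2, below threshold.
Round 3 — no new panics; cascade stops.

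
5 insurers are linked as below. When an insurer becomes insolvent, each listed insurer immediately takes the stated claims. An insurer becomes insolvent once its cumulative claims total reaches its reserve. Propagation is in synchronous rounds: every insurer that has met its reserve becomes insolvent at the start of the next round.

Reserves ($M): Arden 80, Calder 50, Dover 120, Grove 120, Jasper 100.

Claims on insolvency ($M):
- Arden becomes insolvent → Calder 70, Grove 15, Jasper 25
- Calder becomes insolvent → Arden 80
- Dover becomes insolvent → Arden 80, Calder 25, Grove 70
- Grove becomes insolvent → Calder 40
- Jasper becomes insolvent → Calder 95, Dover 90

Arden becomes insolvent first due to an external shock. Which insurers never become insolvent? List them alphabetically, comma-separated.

Round 1 — Arden becomes insolvent (initial).
  Calder: +70 → 70 ≥ 50
  Grove: +15 → 15 < 120
  Jasper: +25 → 25 < 100
Round 2 — Calder becomes insolvent.
No further insolvencies.

Dover, Grove, Jasper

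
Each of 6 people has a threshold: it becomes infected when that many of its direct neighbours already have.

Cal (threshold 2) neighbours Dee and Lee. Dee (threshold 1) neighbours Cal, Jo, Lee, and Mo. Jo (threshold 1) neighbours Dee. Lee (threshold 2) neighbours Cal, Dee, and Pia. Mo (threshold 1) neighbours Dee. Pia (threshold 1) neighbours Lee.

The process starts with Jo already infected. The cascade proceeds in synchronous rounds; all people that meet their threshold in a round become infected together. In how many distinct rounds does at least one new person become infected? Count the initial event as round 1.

Round 1 — Jo becomes infected (initial).
Round 2 — checking thresholds:
  Dee: 1 of 4 neighbours ≥ 1, becomes infected.
Round 3 — checking thresholds:
  Cal: 1 of 2 neighbours < 2, not yet.
  Lee: 1 of 3 neighbours < 2, not yet.
  Mo: 1 of 1 neighbours ≥ 1, becomes infected.
Round 4 — no new infections; cascade stops.

3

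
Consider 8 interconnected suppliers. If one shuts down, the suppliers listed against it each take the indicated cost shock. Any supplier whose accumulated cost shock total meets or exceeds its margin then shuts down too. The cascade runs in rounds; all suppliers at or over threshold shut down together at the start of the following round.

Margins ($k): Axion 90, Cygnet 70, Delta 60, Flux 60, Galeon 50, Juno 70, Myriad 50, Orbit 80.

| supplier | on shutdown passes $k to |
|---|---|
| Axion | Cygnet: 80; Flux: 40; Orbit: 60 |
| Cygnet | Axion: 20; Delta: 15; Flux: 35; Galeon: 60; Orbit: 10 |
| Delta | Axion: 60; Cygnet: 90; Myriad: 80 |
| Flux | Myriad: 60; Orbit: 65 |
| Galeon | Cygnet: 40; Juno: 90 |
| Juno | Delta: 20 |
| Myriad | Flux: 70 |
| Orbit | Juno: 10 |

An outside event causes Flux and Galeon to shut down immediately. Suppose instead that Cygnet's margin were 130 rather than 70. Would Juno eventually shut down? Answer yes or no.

yes

With Cygnet's margin at 130:
Round 1 — Flux, Galeon shut down (initial).
  Cygnet: +40 → 40 < 130
  Juno: +90 → 90 ≥ 70
  Myriad: +60 → 60 ≥ 50
  Orbit: +65 → 65 < 80
Round 2 — Juno, Myriad shut down.
  Delta: +20 → 20 < 60
No further shutdowns.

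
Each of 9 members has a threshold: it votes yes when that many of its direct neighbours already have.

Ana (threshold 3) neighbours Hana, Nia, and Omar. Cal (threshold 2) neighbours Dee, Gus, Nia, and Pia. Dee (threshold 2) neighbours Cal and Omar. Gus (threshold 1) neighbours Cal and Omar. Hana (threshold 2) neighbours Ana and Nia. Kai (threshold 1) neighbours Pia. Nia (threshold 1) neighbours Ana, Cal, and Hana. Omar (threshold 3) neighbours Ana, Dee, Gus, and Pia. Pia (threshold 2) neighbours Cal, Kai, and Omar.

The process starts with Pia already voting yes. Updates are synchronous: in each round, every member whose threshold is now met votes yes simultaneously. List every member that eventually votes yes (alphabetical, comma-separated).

Round 1 — Pia votes yes (initial).
Round 2 — checking thresholds:
  Cal: 1 of 4 neighbours < 2, holds.
  Kai: 1 of 1 neighbours ≥ 1, votes yes.
  Omar: 1 of 4 neighbours < 3, holds.
Round 3 — no new yes votes; cascade stops.

Kai, Pia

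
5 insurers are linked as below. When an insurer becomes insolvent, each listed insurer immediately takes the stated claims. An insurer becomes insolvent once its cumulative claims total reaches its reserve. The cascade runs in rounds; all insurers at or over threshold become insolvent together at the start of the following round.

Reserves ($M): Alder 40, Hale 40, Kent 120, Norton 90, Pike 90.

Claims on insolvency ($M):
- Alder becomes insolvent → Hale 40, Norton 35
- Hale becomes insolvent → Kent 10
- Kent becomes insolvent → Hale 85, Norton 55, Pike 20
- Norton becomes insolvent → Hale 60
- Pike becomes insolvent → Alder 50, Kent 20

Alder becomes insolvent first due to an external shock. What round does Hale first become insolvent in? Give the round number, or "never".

Round 1 — Alder becomes insolvent (initial).
  Hale: +40 → 40 ≥ 40
  Norton: +35 → 35 < 90
Round 2 — Hale becomes insolvent.
  Kent: +10 → 10 < 120
No further insolvencies.

2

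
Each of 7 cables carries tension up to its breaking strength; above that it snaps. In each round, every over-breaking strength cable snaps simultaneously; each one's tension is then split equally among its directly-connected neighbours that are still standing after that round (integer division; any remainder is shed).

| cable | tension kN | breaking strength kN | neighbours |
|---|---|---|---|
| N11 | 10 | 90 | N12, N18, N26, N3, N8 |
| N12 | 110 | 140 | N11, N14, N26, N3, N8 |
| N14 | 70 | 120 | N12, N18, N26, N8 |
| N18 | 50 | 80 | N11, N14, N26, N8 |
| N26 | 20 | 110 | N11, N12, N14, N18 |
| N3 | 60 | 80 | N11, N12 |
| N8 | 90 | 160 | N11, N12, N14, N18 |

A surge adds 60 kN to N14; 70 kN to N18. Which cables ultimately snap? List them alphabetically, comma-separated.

Round 1 — N14 at 130 > 120; N18 at 120 > 80. N14, N18 snap.
  N14 sheds 130 kN to N12, N26, N8: 43 each (1 lost).
    N12: 110+43 = 153 > 140
    N26: 20+43 = 63 ≤ 110
    N8: 90+43 = 133 ≤ 160
  N18 sheds 120 kN to N11, N26, N8: 40 each.
    N11: 10+40 = 50 ≤ 90
    N26: 63+40 = 103 ≤ 110
    N8: 133+40 = 173 > 160
Round 2 — N12, N8 snap.
  N12 sheds 153 kN to N11, N26, N3: 51 each.
    N11: 50+51 = 101 > 90
    N26: 103+51 = 154 > 110
    N3: 60+51 = 111 > 80
  N8 sheds 173 kN to N11: 173 each.
    N11: 101+173 = 274 > 90
Round 3 — N11, N26, N3 snap.
  N11 sheds 274 kN: no online neighbours, lost.
  N26 sheds 154 kN: no online neighbours, lost.
  N3 sheds 111 kN: no online neighbours, lost.
No further breaks.

N11, N12, N14, N18, N26, N3, N8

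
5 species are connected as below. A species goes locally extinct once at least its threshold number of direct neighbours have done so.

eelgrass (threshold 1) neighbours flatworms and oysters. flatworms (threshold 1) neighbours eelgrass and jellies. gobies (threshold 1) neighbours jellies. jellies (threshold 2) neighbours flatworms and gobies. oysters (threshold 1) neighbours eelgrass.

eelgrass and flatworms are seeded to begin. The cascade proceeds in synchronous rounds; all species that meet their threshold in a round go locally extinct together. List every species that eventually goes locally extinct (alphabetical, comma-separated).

eelgrass, flatworms, oysters

Round 1 — eelgrass, flatworms go locally extinct (initial).
Round 2 — checking thresholds:
  jellies: 1 of 2 neighbours < 2, below threshold.
  oysters: 1 of 1 neighbours ≥ 1, goes locally extinct.
Round 3 — no new extinctions; cascade stops.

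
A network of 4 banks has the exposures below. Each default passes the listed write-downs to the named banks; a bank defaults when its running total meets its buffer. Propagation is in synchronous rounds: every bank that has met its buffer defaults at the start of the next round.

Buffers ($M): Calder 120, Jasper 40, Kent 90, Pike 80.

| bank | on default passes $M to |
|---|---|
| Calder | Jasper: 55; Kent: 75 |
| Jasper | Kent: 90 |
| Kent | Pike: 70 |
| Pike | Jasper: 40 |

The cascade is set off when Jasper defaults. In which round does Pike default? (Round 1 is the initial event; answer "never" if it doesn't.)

never

Round 1 — Jasper defaults (initial).
  Kent: +90 → 90 ≥ 90
Round 2 — Kent defaults.
  Pike: +70 → 70 < 80
No further defaults.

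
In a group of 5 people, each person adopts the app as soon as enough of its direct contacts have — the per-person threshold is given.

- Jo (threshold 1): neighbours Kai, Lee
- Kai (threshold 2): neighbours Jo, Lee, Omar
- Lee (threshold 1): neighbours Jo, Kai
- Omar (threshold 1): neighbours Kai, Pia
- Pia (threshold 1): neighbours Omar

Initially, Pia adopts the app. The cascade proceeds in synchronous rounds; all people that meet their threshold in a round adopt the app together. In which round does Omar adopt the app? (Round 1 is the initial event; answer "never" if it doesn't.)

2

Round 1 — Pia adopts the app (initial).
Round 2 — checking thresholds:
  Omar: 1 of 2 neighbours ≥ 1, adopts the app.
Round 3 — no new adoptions; cascade stops.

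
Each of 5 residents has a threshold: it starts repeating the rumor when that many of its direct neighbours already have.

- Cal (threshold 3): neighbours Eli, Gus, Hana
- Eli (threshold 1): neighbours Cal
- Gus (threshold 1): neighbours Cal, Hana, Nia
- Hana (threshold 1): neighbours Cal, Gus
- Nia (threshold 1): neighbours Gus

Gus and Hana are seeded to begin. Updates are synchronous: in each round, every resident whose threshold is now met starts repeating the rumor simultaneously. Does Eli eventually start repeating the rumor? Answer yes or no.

no

Round 1 — Gus, Hana start repeating the rumor (initial).
Round 2 — checking thresholds:
  Cal: 2 of 3 neighbours < 3, holds.
  Nia: 1 of 1 neighbours ≥ 1, starts repeating the rumor.
Round 3 — no new spreads; cascade stops.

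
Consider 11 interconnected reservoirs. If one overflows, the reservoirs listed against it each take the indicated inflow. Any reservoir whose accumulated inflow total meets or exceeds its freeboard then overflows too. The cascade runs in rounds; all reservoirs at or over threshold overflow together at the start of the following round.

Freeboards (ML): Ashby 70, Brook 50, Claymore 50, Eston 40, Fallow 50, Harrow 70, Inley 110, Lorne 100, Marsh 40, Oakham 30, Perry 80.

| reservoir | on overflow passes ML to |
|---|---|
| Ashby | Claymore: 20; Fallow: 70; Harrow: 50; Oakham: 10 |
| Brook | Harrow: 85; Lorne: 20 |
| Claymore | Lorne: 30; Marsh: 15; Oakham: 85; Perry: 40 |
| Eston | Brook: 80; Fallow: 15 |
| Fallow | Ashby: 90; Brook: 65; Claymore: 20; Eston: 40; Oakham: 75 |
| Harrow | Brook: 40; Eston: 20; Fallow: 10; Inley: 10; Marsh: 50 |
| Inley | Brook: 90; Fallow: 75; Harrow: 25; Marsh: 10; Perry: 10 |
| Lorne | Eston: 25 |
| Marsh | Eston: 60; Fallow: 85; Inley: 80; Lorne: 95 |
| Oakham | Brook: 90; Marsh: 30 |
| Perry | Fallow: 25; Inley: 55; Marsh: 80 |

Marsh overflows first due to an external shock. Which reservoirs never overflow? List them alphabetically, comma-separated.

Claymore, Inley, Perry

Round 1 — Marsh overflows (initial).
  Eston: +60 → 60 ≥ 40
  Fallow: +85 → 85 ≥ 50
  Inley: +80 → 80 < 110
  Lorne: +95 → 95 < 100
Round 2 — Eston, Fallow overflow.
  Ashby: +90 → 90 ≥ 70
  Brook: +80+65 → 145 ≥ 50
  Claymore: +20 → 20 < 50
  Oakham: +75 → 75 ≥ 30
Round 3 — Ashby, Brook, Oakham overflow.
  Claymore: +20 → 40 < 50
  Harrow: +50+85 → 135 ≥ 70
  Lorne: +20 → 115 ≥ 100
Round 4 — Harrow, Lorne overflow.
  Inley: +10 → 90 < 110
No further overflows.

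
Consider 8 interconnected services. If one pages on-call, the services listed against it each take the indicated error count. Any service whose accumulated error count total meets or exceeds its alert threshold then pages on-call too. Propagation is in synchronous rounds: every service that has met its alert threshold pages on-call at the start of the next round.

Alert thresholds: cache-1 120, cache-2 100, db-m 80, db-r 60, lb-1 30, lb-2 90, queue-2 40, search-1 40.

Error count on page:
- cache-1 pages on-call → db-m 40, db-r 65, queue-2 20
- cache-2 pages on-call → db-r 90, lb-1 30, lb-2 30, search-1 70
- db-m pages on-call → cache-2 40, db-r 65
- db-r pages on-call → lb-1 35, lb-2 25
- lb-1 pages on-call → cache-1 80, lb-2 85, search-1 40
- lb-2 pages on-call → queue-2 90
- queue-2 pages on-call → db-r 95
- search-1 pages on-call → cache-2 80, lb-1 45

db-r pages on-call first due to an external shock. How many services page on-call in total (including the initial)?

5

Round 1 — db-r pages on-call (initial).
  lb-1: +35 → 35 ≥ 30
  lb-2: +25 → 25 < 90
Round 2 — lb-1 pages on-call.
  cache-1: +80 → 80 < 120
  lb-2: +85 → 110 ≥ 90
  search-1: +40 → 40 ≥ 40
Round 3 — lb-2, search-1 page on-call.
  cache-2: +80 → 80 < 100
  queue-2: +90 → 90 ≥ 40
Round 4 — queue-2 pages on-call.
No further pages.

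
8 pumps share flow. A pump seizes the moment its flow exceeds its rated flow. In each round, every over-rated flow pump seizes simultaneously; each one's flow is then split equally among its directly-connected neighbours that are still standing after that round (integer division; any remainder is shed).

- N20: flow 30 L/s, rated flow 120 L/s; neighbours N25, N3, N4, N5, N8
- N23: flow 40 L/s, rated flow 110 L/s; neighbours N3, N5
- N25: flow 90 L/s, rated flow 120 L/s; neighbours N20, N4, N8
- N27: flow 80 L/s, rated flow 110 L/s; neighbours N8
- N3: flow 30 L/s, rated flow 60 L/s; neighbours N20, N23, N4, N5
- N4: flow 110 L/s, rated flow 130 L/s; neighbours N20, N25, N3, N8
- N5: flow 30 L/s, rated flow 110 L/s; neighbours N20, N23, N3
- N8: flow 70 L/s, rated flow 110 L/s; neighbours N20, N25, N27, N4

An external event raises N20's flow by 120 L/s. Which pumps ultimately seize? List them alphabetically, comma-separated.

N20, N23, N25, N27, N3, N4, N5, N8

Round 1 — N20 at 150 > 120. N20 seizes.
  N20 sheds 150 L/s to N25, N3, N4, N5, N8: 30 each.
    N25: 90+30 = 120 ≤ 120
    N3: 30+30 = 60 ≤ 60
    N4: 110+30 = 140 > 130
    N5: 30+30 = 60 ≤ 110
    N8: 70+30 = 100 ≤ 110
Round 2 — N4 seizes.
  N4 sheds 140 L/s to N25, N3, N8: 46 each (2 lost).
    N25: 120+46 = 166 > 120
    N3: 60+46 = 106 > 60
    N8: 100+46 = 146 > 110
Round 3 — N25, N3, N8 seize.
  N25 sheds 166 L/s: no online neighbours, lost.
  N3 sheds 106 L/s to N23, N5: 53 each.
    N23: 40+53 = 93 ≤ 110
    N5: 60+53 = 113 > 110
  N8 sheds 146 L/s to N27: 146 each.
    N27: 80+146 = 226 > 110
Round 4 — N27, N5 seize.
  N27 sheds 226 L/s: no online neighbours, lost.
  N5 sheds 113 L/s to N23: 113 each.
    N23: 93+113 = 206 > 110
Round 5 — N23 seizes.
  N23 sheds 206 L/s: no online neighbours, lost.
No further seizures.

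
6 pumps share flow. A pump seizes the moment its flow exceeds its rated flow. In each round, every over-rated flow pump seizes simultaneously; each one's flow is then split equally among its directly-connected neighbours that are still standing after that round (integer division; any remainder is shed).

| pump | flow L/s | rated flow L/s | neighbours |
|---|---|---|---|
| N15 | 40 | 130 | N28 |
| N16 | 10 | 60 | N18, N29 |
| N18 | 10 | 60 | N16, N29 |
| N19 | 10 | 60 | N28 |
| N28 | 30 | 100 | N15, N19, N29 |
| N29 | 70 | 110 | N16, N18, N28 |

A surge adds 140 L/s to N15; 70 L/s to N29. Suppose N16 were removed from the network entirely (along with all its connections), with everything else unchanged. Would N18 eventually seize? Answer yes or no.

yes

With N16 removed:
Round 1 — N15 at 180 > 130; N29 at 140 > 110. N15, N29 seize.
  N15 sheds 180 L/s to N28: 180 each.
    N28: 30+180 = 210 > 100
  N29 sheds 140 L/s to N18, N28: 70 each.
    N18: 10+70 = 80 > 60
    N28: 210+70 = 280 > 100
Round 2 — N18, N28 seize.
  N18 sheds 80 L/s: no online neighbours, lost.
  N28 sheds 280 L/s to N19: 280 each.
    N19: 10+280 = 290 > 60
Round 3 — N19 seizes.
  N19 sheds 290 L/s: no online neighbours, lost.
No further seizures.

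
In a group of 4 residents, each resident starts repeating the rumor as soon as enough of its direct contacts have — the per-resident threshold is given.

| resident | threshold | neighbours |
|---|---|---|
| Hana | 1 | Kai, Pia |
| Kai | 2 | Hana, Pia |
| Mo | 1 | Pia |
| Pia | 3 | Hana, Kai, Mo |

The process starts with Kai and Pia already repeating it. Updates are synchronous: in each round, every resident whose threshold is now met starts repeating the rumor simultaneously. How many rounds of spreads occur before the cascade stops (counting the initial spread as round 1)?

Round 1 — Kai, Pia start repeating the rumor (initial).
Round 2 — checking thresholds:
  Hana: 2 of 2 neighbours ≥ 1, starts repeating the rumor.
  Mo: 1 of 1 neighbours ≥ 1, starts repeating the rumor.
Round 3 — no new spreads; cascade stops.

2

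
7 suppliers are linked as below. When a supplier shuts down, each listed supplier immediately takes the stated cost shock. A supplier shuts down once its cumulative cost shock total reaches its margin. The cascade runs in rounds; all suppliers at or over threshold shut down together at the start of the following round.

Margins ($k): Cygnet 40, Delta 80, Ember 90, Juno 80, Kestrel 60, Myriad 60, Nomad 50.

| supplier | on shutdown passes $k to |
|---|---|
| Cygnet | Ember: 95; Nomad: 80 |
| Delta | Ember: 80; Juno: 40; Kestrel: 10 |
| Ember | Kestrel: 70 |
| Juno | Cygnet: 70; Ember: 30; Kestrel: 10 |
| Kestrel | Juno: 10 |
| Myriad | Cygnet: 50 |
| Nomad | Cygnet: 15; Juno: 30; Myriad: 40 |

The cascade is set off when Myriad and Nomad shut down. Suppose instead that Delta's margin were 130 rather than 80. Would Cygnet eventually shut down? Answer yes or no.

With Delta's margin at 130:
Round 1 — Myriad, Nomad shut down (initial).
  Cygnet: +50+15 → 65 ≥ 40
  Juno: +30 → 30 < 80
Round 2 — Cygnet shuts down.
  Ember: +95 → 95 ≥ 90
Round 3 — Ember shuts down.
  Kestrel: +70 → 70 ≥ 60
Round 4 — Kestrel shuts down.
  Juno: +10 → 40 < 80
No further shutdowns.

yes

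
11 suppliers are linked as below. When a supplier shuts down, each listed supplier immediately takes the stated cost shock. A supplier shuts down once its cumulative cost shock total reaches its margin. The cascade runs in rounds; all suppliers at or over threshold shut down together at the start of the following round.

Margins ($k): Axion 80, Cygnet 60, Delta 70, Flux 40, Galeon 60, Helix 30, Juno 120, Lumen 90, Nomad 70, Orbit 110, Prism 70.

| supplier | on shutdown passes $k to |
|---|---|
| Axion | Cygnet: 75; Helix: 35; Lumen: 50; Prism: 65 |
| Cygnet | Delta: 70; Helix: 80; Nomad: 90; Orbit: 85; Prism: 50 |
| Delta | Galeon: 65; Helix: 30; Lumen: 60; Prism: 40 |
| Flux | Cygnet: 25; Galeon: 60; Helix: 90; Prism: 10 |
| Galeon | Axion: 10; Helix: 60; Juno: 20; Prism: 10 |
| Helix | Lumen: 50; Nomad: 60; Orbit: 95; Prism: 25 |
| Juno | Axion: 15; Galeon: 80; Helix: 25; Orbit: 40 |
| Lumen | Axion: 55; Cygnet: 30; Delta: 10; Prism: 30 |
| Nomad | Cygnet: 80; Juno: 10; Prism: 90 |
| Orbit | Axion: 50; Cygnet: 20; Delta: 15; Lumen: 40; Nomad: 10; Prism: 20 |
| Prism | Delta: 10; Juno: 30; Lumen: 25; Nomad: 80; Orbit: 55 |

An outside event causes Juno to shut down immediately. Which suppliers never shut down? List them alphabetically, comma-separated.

Flux

Round 1 — Juno shuts down (initial).
  Axion: +15 → 15 < 80
  Galeon: +80 → 80 ≥ 60
  Helix: +25 → 25 < 30
  Orbit: +40 → 40 < 110
Round 2 — Galeon shuts down.
  Axion: +10 → 25 < 80
  Helix: +60 → 85 ≥ 30
  Prism: +10 → 10 < 70
Round 3 — Helix shuts down.
  Lumen: +50 → 50 < 90
  Nomad: +60 → 60 < 70
  Orbit: +95 → 135 ≥ 110
  Prism: +25 → 35 < 70
Round 4 — Orbit shuts down.
  Axion: +50 → 75 < 80
  Cygnet: +20 → 20 < 60
  Delta: +15 → 15 < 70
  Lumen: +40 → 90 ≥ 90
  Nomad: +10 → 70 ≥ 70
  Prism: +20 → 55 < 70
Round 5 — Lumen, Nomad shut down.
  Axion: +55 → 130 ≥ 80
  Cygnet: +30+80 → 130 ≥ 60
  Delta: +10 → 25 < 70
  Prism: +30+90 → 175 ≥ 70
Round 6 — Axion, Cygnet, Prism shut down.
  Delta: +70+10 → 105 ≥ 70
Round 7 — Delta shuts down.
No further shutdowns.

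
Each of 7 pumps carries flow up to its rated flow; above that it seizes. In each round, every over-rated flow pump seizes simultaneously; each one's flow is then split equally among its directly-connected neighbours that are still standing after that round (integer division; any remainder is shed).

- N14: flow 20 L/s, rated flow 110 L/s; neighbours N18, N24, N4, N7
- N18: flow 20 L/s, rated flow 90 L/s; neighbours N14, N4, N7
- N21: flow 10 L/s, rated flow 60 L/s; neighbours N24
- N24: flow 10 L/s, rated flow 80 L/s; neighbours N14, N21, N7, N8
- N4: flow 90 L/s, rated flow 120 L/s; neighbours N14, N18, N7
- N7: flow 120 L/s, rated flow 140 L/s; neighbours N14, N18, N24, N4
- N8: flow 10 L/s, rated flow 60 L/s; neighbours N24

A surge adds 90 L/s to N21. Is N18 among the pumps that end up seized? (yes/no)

Round 1 — N21 at 100 > 60. N21 seizes.
  N21 sheds 100 L/s to N24: 100 each.
    N24: 10+100 = 110 > 80
Round 2 — N24 seizes.
  N24 sheds 110 L/s to N14, N7, N8: 36 each (2 lost).
    N14: 20+36 = 56 ≤ 110
    N7: 120+36 = 156 > 140
    N8: 10+36 = 46 ≤ 60
Round 3 — N7 seizes.
  N7 sheds 156 L/s to N14, N18, N4: 52 each.
    N14: 56+52 = 108 ≤ 110
    N18: 20+52 = 72 ≤ 90
    N4: 90+52 = 142 > 120
Round 4 — N4 seizes.
  N4 sheds 142 L/s to N14, N18: 71 each.
    N14: 108+71 = 179 > 110
    N18: 72+71 = 143 > 90
Round 5 — N14, N18 seize.
  N14 sheds 179 L/s: no online neighbours, lost.
  N18 sheds 143 L/s: no online neighbours, lost.
No further seizures.

yes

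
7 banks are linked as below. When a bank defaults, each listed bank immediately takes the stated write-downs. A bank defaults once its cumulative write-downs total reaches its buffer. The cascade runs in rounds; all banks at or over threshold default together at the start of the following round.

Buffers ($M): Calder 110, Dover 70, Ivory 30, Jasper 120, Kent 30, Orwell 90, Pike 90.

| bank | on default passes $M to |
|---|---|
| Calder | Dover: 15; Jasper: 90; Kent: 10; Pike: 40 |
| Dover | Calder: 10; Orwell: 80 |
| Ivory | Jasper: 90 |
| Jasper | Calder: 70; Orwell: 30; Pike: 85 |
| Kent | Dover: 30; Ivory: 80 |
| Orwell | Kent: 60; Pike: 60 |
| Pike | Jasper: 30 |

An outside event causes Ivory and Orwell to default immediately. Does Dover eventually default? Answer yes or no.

no

Round 1 — Ivory, Orwell default (initial).
  Jasper: +90 → 90 < 120
  Kent: +60 → 60 ≥ 30
  Pike: +60 → 60 < 90
Round 2 — Kent defaults.
  Dover: +30 → 30 < 70
No further defaults.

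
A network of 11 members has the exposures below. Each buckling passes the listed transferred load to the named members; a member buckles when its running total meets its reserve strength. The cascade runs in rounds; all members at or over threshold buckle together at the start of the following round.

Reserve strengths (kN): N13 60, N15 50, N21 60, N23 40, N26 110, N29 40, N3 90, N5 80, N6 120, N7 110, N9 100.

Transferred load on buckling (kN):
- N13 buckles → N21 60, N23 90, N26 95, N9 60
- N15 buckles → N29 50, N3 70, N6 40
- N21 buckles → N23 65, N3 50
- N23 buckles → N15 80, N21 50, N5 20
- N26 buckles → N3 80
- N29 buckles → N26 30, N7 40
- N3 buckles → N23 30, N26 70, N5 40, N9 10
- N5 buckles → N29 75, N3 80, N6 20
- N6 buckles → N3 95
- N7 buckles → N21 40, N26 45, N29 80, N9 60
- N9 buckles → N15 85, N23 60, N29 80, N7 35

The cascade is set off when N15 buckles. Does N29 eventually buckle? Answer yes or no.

yes

Round 1 — N15 buckles (initial).
  N29: +50 → 50 ≥ 40
  N3: +70 → 70 < 90
  N6: +40 → 40 < 120
Round 2 — N29 buckles.
  N26: +30 → 30 < 110
  N7: +40 → 40 < 110
No further bucklings.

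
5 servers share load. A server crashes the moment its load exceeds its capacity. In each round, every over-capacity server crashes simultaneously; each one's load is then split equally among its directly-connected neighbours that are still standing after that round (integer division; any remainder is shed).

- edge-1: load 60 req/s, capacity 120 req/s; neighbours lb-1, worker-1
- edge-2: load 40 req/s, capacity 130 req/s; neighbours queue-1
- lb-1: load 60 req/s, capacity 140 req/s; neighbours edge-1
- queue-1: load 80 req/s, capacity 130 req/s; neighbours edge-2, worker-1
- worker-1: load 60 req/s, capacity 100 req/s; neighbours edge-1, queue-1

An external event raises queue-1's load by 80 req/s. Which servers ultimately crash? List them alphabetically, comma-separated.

Round 1 — queue-1 at 160 > 130. queue-1 crashes.
  queue-1 sheds 160 req/s to edge-2, worker-1: 80 each.
    edge-2: 40+80 = 120 ≤ 130
    worker-1: 60+80 = 140 > 100
Round 2 — worker-1 crashes.
  worker-1 sheds 140 req/s to edge-1: 140 each.
    edge-1: 60+140 = 200 > 120
Round 3 — edge-1 crashes.
  edge-1 sheds 200 req/s to lb-1: 200 each.
    lb-1: 60+200 = 260 > 140
Round 4 — lb-1 crashes.
  lb-1 sheds 260 req/s: no online neighbours, lost.
No further crashes.

edge-1, lb-1, queue-1, worker-1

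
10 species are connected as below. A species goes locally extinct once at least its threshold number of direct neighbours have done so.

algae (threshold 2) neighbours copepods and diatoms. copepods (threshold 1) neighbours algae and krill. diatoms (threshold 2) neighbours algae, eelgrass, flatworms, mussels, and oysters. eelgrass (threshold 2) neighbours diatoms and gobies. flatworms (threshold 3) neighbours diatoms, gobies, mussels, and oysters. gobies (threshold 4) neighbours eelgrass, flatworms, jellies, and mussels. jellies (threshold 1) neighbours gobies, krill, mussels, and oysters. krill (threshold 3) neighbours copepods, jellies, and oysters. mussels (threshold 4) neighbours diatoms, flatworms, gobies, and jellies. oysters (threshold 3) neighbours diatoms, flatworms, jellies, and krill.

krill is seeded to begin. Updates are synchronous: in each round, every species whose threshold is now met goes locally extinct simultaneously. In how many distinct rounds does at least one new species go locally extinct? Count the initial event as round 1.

Round 1 — krill goes locally extinct (initial).
Round 2 — checking thresholds:
  copepods: 1 of 2 neighbours ≥ 1, goes locally extinct.
  jellies: 1 of 4 neighbours ≥ 1, goes locally extinct.
  oysters: 1 of 4 neighbours < 3, holds.
Round 3 — no new extinctions; cascade stops.

2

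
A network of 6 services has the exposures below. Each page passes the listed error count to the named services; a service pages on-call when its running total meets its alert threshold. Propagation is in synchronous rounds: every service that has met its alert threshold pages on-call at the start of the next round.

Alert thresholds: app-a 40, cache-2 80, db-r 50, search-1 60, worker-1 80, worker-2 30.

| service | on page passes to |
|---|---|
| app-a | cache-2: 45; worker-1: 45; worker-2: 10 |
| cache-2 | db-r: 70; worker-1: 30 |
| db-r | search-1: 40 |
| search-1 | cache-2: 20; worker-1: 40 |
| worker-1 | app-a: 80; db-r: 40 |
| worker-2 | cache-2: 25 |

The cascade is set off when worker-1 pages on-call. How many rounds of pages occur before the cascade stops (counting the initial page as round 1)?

Round 1 — worker-1 pages on-call (initial).
  app-a: +80 → 80 ≥ 40
  db-r: +40 → 40 < 50
Round 2 — app-a pages on-call.
  cache-2: +45 → 45 < 80
  worker-2: +10 → 10 < 30
No further pages.

2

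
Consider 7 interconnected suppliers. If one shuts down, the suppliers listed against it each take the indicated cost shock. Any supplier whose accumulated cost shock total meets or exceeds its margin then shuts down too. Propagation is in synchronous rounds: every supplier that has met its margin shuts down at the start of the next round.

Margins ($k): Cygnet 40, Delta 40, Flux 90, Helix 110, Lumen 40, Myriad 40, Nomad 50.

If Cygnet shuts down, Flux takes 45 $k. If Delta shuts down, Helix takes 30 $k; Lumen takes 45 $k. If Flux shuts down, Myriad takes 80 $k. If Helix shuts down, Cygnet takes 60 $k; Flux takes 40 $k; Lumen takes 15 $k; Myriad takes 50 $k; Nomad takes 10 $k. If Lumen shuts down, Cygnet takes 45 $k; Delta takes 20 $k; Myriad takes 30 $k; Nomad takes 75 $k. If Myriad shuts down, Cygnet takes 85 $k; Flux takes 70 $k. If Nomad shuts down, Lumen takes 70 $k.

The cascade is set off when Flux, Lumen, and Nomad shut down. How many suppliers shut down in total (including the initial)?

Round 1 — Flux, Lumen, Nomad shut down (initial).
  Cygnet: +45 → 45 ≥ 40
  Delta: +20 → 20 < 40
  Myriad: +80+30 → 110 ≥ 40
Round 2 — Cygnet, Myriad shut down.
No further shutdowns.

5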